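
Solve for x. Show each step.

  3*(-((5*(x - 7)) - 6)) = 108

Step 1. [3*(-((5*(x - 7)) - 6)) = 108] divide by the outer 3 ⇒ div: -((5*(x - 7)) - 6) = 36.
Step 2. [-((5*(x - 7)) - 6) = 36] flip signs both sides ⇒ neg: (5*(x - 7)) - 6 = -36.
Step 3. [(5*(x - 7)) - 6 = -36] add 6: x sits inside (… - 6), so sub: 5*(x - 7) = -30.
Step 4. [5*(x - 7) = -30] divide by the outer 5. So div: x - 7 = -6.
Step 5. [x - 7 = -6] add 7: x sits inside (… - 7), so sub: x = 1.

Answer: x ∈ {1}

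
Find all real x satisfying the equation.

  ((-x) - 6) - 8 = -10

Step 1. [((-x) - 6) - 8 = -10] 8 comes off first (add 8), so sub: (-x) - 6 = -2.
Step 2. [(-x) - 6 = -2] the outer -6 inverts by adding 6 ⇒ sub: -x = 4.
Step 3. [-x = 4] leading − — multiply by −1. So neg: x = -4.

Answer: x ∈ {-4}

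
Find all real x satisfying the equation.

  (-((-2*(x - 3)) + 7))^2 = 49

Step 1. [(-((-2*(x - 3)) + 7))^2 = 49] √ both sides: 49 ≥ 0 gives two branches. So sqrt: -((-2*(x - 3)) + 7) = 7 or -7.
Step 2. [-((-2*(x - 3)) + 7) = 7 or -7] leading − — multiply by −1, so neg: (-2*(x - 3)) + 7 = -7 or 7.
Step 3. [(-2*(x - 3)) + 7 = -7 or 7] 7 comes off first (subtract 7). So sub: -2*(x - 3) = -14 or 0.
Step 4. [-2*(x - 3) = -14 or 0] -2 out front; divide by -2 ⇒ div: x - 3 = 7 or 0.
Step 5. [x - 3 = 7 or 0] 3 comes off first (add 3). So sub: x = 10 or 3.

Answer: x ∈ {3, 10}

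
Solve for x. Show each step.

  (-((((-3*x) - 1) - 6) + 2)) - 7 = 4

Step 1. [(-((((-3*x) - 1) - 6) + 2)) - 7 = 4] 7 comes off first (add 7), so sub: -((((-3*x) - 1) - 6) + 2) = 11.
Step 2. [-((((-3*x) - 1) - 6) + 2) = 11] leading − — multiply by −1 ⇒ neg: (((-3*x) - 1) - 6) + 2 = -11.
Step 3. [(((-3*x) - 1) - 6) + 2 = -11] 2 comes off first (subtract 2). So sub: ((-3*x) - 1) - 6 = -13.
Step 4. [((-3*x) - 1) - 6 = -13] add 6: x sits inside (… - 6), so sub: (-3*x) - 1 = -7.
Step 5. [(-3*x) - 1 = -7] add 1: x sits inside (… - 1). So sub: -3*x = -6.
Step 6. [-3*x = -6] -3·(inner) — divide through by -3. So div: x = 2.

Answer: x ∈ {2}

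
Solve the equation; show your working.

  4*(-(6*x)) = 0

Step 1. [4*(-(6*x)) = 0] divide by the outer 4 ⇒ div: -(6*x) = 0.
Step 2. [-(6*x) = 0] flip signs both sides, so neg: 6*x = 0.
Step 3. [6*x = 0] divide by the outer 6, so div: x = 0.

Answer: x ∈ {0}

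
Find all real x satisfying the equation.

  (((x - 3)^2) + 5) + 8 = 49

Step 1. [(((x - 3)^2) + 5) + 8 = 49] the outer +8 inverts by subtracting 8, so sub: ((x - 3)^2) + 5 = 41.
Step 2. [((x - 3)^2) + 5 = 41] subtract 5: x sits inside (… + 5). So sub: (x - 3)^2 = 36.
Step 3. [(x - 3)^2 = 36] 36 ≥ 0, LHS is (·)² — take ±√ ⇒ sqrt: x - 3 = 6 or -6.
Step 4. [x - 3 = 6 or -6] add 3: x sits inside (… - 3). So sub: x = 9 or -3.

Answer: x ∈ {-3, 9}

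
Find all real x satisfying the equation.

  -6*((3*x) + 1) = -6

Step 1. [-6*((3*x) + 1) = -6] divide by the outer -6. So div: (3*x) + 1 = 1.
Step 2. [(3*x) + 1 = 1] +1 is outermost — subtract 1 both sides. So sub: 3*x = 0.
Step 3. [3*x = 0] 3 out front; divide by 3 ⇒ div: x = 0.

Answer: x ∈ {0}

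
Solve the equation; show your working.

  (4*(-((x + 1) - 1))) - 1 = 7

Step 1. [(4*(-((x + 1) - 1))) - 1 = 7] peel the -1: add 1 from each side. So sub: 4*(-((x + 1) - 1)) = 8.
Step 2. [4*(-((x + 1) - 1)) = 8] 4·(inner) — divide through by 4. So div: -((x + 1) - 1) = 2.
Step 3. [-((x + 1) - 1) = 2] leading − — multiply by −1, so neg: (x + 1) - 1 = -2.
Step 4. [(x + 1) - 1 = -2] peel the -1: add 1 from each side. So sub: x + 1 = -1.
Step 5. [x + 1 = -1] +1 is outermost — subtract 1 both sides, so sub: x = -2.

Answer: x ∈ {-2}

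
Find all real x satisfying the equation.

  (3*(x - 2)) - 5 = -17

Step 1. [(3*(x - 2)) - 5 = -17] -5 is outermost — add 5 both sides ⇒ sub: 3*(x - 2) = -12.
Step 2. [3*(x - 2) = -12] 3 out front; divide by 3, so div: x - 2 = -4.
Step 3. [x - 2 = -4] -2 is outermost — add 2 both sides, so sub: x = -2.

Answer: x ∈ {-2}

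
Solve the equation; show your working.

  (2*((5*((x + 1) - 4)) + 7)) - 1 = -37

Step 1. [(2*((5*((x + 1) - 4)) + 7)) - 1 = -37] -1 is outermost — add 1 both sides, so sub: 2*((5*((x + 1) - 4)) + 7) = -36.
Step 2. [2*((5*((x + 1) - 4)) + 7) = -36] divide by the outer 2, so div: (5*((x + 1) - 4)) + 7 = -18.
Step 3. [(5*((x + 1) - 4)) + 7 = -18] the outer +7 inverts by subtracting 7 ⇒ sub: 5*((x + 1) - 4) = -25.
Step 4. [5*((x + 1) - 4) = -25] 5·(inner) — divide through by 5. So div: (x + 1) - 4 = -5.
Step 5. [(x + 1) - 4 = -5] peel the -4: add 4 from each side ⇒ sub: x + 1 = -1.
Step 6. [x + 1 = -1] +1 is outermost — subtract 1 both sides ⇒ sub: x = -2.

Answer: x ∈ {-2}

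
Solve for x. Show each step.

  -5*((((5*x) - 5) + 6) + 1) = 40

Step 1. [-5*((((5*x) - 5) + 6) + 1) = 40] -5 out front; divide by -5 ⇒ div: (((5*x) - 5) + 6) + 1 = -8.
Step 2. [(((5*x) - 5) + 6) + 1 = -8] subtract 1: x sits inside (… + 1) ⇒ sub: ((5*x) - 5) + 6 = -9.
Step 3. [((5*x) - 5) + 6 = -9] subtract 6: x sits inside (… + 6), so sub: (5*x) - 5 = -15.
Step 4. [(5*x) - 5 = -15] common factor 5 (LHS and -15) — divide through ⇒ factor: x - 1 = -3.
Step 5. [x - 1 = -3] -1 is outermost — add 1 both sides. So sub: x = -2.

Answer: x ∈ {-2}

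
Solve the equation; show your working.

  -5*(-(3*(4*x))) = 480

Step 1. [-5*(-(3*(4*x))) = 480] -5 out front; divide by -5, so div: -(3*(4*x)) = -96.
Step 2. [-(3*(4*x)) = -96] LHS negated; negate both sides ⇒ neg: 3*(4*x) = 96.
Step 3. [3*(4*x) = 96] leading coefficient 3: divide by 3 ⇒ div: 4*x = 32.
Step 4. [4*x = 32] divide by the outer 4, so div: x = 8.

Answer: x ∈ {8}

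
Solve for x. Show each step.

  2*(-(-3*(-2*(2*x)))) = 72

Step 1. [2*(-(-3*(-2*(2*x)))) = 72] LHS = 2·(…); ÷2 both sides. So div: -(-3*(-2*(2*x))) = 36.
Step 2. [-(-3*(-2*(2*x))) = 36] leading − — multiply by −1 ⇒ neg: -3*(-2*(2*x)) = -36.
Step 3. [-3*(-2*(2*x)) = -36] leading coefficient -3: divide by -3 ⇒ div: -2*(2*x) = 12.
Step 4. [-2*(2*x) = 12] LHS = -2·(…); ÷-2 both sides ⇒ div: 2*x = -6.
Step 5. [2*x = -6] LHS = 2·(…); ÷2 both sides. So div: x = -3.

Answer: x ∈ {-3}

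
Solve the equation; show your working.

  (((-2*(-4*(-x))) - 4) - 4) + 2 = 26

Step 1. [(((-2*(-4*(-x))) - 4) - 4) + 2 = 26] subtract 2: x sits inside (… + 2). So sub: ((-2*(-4*(-x))) - 4) - 4 = 24.
Step 2. [((-2*(-4*(-x))) - 4) - 4 = 24] the outer -4 inverts by adding 4. So sub: (-2*(-4*(-x))) - 4 = 28.
Step 3. [(-2*(-4*(-x))) - 4 = 28] -2 divides every term; factor it out. So factor: (-4*(-x)) + 2 = -14.
Step 4. [(-4*(-x)) + 2 = -14] the outer +2 inverts by subtracting 2, so sub: -4*(-x) = -16.
Step 5. [-4*(-x) = -16] -4·(inner) — divide through by -4. So div: -x = 4.
Step 6. [-x = 4] leading − — multiply by −1 ⇒ neg: x = -4.

Answer: x ∈ {-4}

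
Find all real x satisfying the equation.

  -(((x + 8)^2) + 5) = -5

Step 1. [-(((x + 8)^2) + 5) = -5] leading − — multiply by −1. So neg: ((x + 8)^2) + 5 = 5.
Step 2. [((x + 8)^2) + 5 = 5] subtract 5: x sits inside (… + 5). So sub: (x + 8)^2 = 0.
Step 3. [(x + 8)^2 = 0] LHS squared, RHS 0 ≥ 0: apply √ (±) ⇒ sqrt: x + 8 = 0.
Step 4. [x + 8 = 0] the outer +8 inverts by subtracting 8. So sub: x = -8.

Answer: x ∈ {-8}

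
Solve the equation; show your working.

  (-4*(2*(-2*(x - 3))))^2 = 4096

Step 1. [(-4*(2*(-2*(x - 3))))^2 = 4096] √ both sides: 4096 ≥ 0 gives two branches. So sqrt: -4*(2*(-2*(x - 3))) = 64 or -64.
Step 2. [-4*(2*(-2*(x - 3))) = 64 or -64] divide by the outer -4, so div: 2*(-2*(x - 3)) = -16 or 16.
Step 3. [2*(-2*(x - 3)) = -16 or 16] divide by the outer 2, so div: -2*(x - 3) = -8 or 8.
Step 4. [-2*(x - 3) = -8 or 8] LHS = -2·(…); ÷-2 both sides. So div: x - 3 = 4 or -4.
Step 5. [x - 3 = 4 or -4] -3 is outermost — add 3 both sides, so sub: x = 7 or -1.

Answer: x ∈ {-1, 7}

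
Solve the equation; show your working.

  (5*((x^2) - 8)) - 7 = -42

Step 1. [(5*((x^2) - 8)) - 7 = -42] peel the -7: add 7 from each side. So sub: 5*((x^2) - 8) = -35.
Step 2. [5*((x^2) - 8) = -35] leading coefficient 5: divide by 5, so div: (x^2) - 8 = -7.
Step 3. [(x^2) - 8 = -7] -8 is outermost — add 8 both sides. So sub: x^2 = 1.
Step 4. [x^2 = 1] √ both sides: 1 ≥ 0 gives two branches, so sqrt: x = 1 or -1.

Answer: x ∈ {-1, 1}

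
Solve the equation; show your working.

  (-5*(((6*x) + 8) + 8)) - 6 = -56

Step 1. [(-5*(((6*x) + 8) + 8)) - 6 = -56] add 6: x sits inside (… - 6), so sub: -5*(((6*x) + 8) + 8) = -50.
Step 2. [-5*(((6*x) + 8) + 8) = -50] -5·(inner) — divide through by -5 ⇒ div: ((6*x) + 8) + 8 = 10.
Step 3. [((6*x) + 8) + 8 = 10] 8 comes off first (subtract 8). So sub: (6*x) + 8 = 2.
Step 4. [(6*x) + 8 = 2] +8 is outermost — subtract 8 both sides, so sub: 6*x = -6.
Step 5. [6*x = -6] 6 out front; divide by 6, so div: x = -1.

Answer: x ∈ {-1}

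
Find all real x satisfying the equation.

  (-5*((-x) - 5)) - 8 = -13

Step 1. [(-5*((-x) - 5)) - 8 = -13] peel the -8: add 8 from each side. So sub: -5*((-x) - 5) = -5.
Step 2. [-5*((-x) - 5) = -5] leading coefficient -5: divide by -5, so div: (-x) - 5 = 1.
Step 3. [(-x) - 5 = 1] the outer -5 inverts by adding 5. So sub: -x = 6.
Step 4. [-x = 6] LHS negated; negate both sides, so neg: x = -6.

Answer: x ∈ {-6}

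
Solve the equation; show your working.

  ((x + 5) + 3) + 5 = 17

Step 1. [((x + 5) + 3) + 5 = 17] subtract 5: x sits inside (… + 5). So sub: (x + 5) + 3 = 12.
Step 2. [(x + 5) + 3 = 12] +3 is outermost — subtract 3 both sides. So sub: x + 5 = 9.
Step 3. [x + 5 = 9] peel the +5: subtract 5 from each side ⇒ sub: x = 4.

Answer: x ∈ {4}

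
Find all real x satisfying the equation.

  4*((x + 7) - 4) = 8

Step 1. [4*((x + 7) - 4) = 8] 4 out front; divide by 4. So div: (x + 7) - 4 = 2.
Step 2. [(x + 7) - 4 = 2] 4 comes off first (add 4). So sub: x + 7 = 6.
Step 3. [x + 7 = 6] peel the +7: subtract 7 from each side ⇒ sub: x = -1.

Answer: x ∈ {-1}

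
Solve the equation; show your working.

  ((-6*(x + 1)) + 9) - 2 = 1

Step 1. [((-6*(x + 1)) + 9) - 2 = 1] 2 comes off first (add 2) ⇒ sub: (-6*(x + 1)) + 9 = 3.
Step 2. [(-6*(x + 1)) + 9 = 3] subtract 9: x sits inside (… + 9). So sub: -6*(x + 1) = -6.
Step 3. [-6*(x + 1) = -6] leading coefficient -6: divide by -6 ⇒ div: x + 1 = 1.
Step 4. [x + 1 = 1] 1 comes off first (subtract 1) ⇒ sub: x = 0.

Answer: x ∈ {0}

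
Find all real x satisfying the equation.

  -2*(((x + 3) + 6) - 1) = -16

Step 1. [-2*(((x + 3) + 6) - 1) = -16] LHS = -2·(…); ÷-2 both sides, so div: ((x + 3) + 6) - 1 = 8.
Step 2. [((x + 3) + 6) - 1 = 8] the outer -1 inverts by adding 1 ⇒ sub: (x + 3) + 6 = 9.
Step 3. [(x + 3) + 6 = 9] the outer +6 inverts by subtracting 6 ⇒ sub: x + 3 = 3.
Step 4. [x + 3 = 3] subtract 3: x sits inside (… + 3) ⇒ sub: x = 0.

Answer: x ∈ {0}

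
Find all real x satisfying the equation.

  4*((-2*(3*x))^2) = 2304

Step 1. [4*((-2*(3*x))^2) = 2304] 4 out front; divide by 4, so div: (-2*(3*x))^2 = 576.
Step 2. [(-2*(3*x))^2 = 576] 576 ≥ 0, LHS is (·)² — take ±√, so sqrt: -2*(3*x) = 24 or -24.
Step 3. [-2*(3*x) = 24 or -24] -2·(inner) — divide through by -2, so div: 3*x = -12 or 12.
Step 4. [3*x = -12 or 12] divide by the outer 3. So div: x = -4 or 4.

Answer: x ∈ {-4, 4}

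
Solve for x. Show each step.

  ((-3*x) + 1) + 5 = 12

Step 1. [((-3*x) + 1) + 5 = 12] +5 is outermost — subtract 5 both sides ⇒ sub: (-3*x) + 1 = 7.
Step 2. [(-3*x) + 1 = 7] 1 comes off first (subtract 1), so sub: -3*x = 6.
Step 3. [-3*x = 6] divide by the outer -3 ⇒ div: x = -2.

Answer: x ∈ {-2}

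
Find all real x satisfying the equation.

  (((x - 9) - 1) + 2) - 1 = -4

Step 1. [(((x - 9) - 1) + 2) - 1 = -4] peel the -1: add 1 from each side. So sub: ((x - 9) - 1) + 2 = -3.
Step 2. [((x - 9) - 1) + 2 = -3] 2 comes off first (subtract 2) ⇒ sub: (x - 9) - 1 = -5.
Step 3. [(x - 9) - 1 = -5] 1 comes off first (add 1), so sub: x - 9 = -4.
Step 4. [x - 9 = -4] 9 comes off first (add 9). So sub: x = 5.

Answer: x ∈ {5}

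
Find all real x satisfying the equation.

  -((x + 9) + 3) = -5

Step 1. [-((x + 9) + 3) = -5] flip signs both sides, so neg: (x + 9) + 3 = 5.
Step 2. [(x + 9) + 3 = 5] +3 is outermost — subtract 3 both sides. So sub: x + 9 = 2.
Step 3. [x + 9 = 2] subtract 9: x sits inside (… + 9) ⇒ sub: x = -7.

Answer: x ∈ {-7}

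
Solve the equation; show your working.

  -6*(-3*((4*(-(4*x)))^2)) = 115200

Step 1. [-6*(-3*((4*(-(4*x)))^2)) = 115200] divide by the outer -6 ⇒ div: -3*((4*(-(4*x)))^2) = -19200.
Step 2. [-3*((4*(-(4*x)))^2) = -19200] -3·(inner) — divide through by -3 ⇒ div: (4*(-(4*x)))^2 = 6400.
Step 3. [(4*(-(4*x)))^2 = 6400] 6400 ≥ 0, LHS is (·)² — take ±√. So sqrt: 4*(-(4*x)) = 80 or -80.
Step 4. [4*(-(4*x)) = 80 or -80] 4 out front; divide by 4 ⇒ div: -(4*x) = 20 or -20.
Step 5. [-(4*x) = 20 or -20] flip signs both sides, so neg: 4*x = -20 or 20.
Step 6. [4*x = -20 or 20] divide by the outer 4. So div: x = -5 or 5.

Answer: x ∈ {-5, 5}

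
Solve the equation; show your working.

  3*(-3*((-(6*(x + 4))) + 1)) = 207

Step 1. [3*(-3*((-(6*(x + 4))) + 1)) = 207] 3 out front; divide by 3 ⇒ div: -3*((-(6*(x + 4))) + 1) = 69.
Step 2. [-3*((-(6*(x + 4))) + 1) = 69] -3 out front; divide by -3 ⇒ div: (-(6*(x + 4))) + 1 = -23.
Step 3. [(-(6*(x + 4))) + 1 = -23] subtract 1: x sits inside (… + 1), so sub: -(6*(x + 4)) = -24.
Step 4. [-(6*(x + 4)) = -24] LHS negated; negate both sides. So neg: 6*(x + 4) = 24.
Step 5. [6*(x + 4) = 24] 6·(inner) — divide through by 6 ⇒ div: x + 4 = 4.
Step 6. [x + 4 = 4] 4 comes off first (subtract 4), so sub: x = 0.

Answer: x ∈ {0}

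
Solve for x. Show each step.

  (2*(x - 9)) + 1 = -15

Step 1. [(2*(x - 9)) + 1 = -15] subtract 1: x sits inside (… + 1), so sub: 2*(x - 9) = -16.
Step 2. [2*(x - 9) = -16] divide by the outer 2. So div: x - 9 = -8.
Step 3. [x - 9 = -8] the outer -9 inverts by adding 9 ⇒ sub: x = 1.

Answer: x ∈ {1}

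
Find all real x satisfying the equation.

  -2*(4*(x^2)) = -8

Step 1. [-2*(4*(x^2)) = -8] LHS = -2·(…); ÷-2 both sides ⇒ div: 4*(x^2) = 4.
Step 2. [4*(x^2) = 4] 4 out front; divide by 4. So div: x^2 = 1.
Step 3. [x^2 = 1] √ both sides: 1 ≥ 0 gives two branches, so sqrt: x = 1 or -1.

Answer: x ∈ {-1, 1}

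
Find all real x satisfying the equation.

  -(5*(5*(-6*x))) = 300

Step 1. [-(5*(5*(-6*x))) = 300] flip signs both sides, so neg: 5*(5*(-6*x)) = -300.
Step 2. [5*(5*(-6*x)) = -300] 5·(inner) — divide through by 5 ⇒ div: 5*(-6*x) = -60.
Step 3. [5*(-6*x) = -60] divide by the outer 5, so div: -6*x = -12.
Step 4. [-6*x = -12] leading coefficient -6: divide by -6. So div: x = 2.

Answer: x ∈ {2}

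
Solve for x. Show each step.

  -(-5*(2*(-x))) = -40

Step 1. [-(-5*(2*(-x))) = -40] flip signs both sides, so neg: -5*(2*(-x)) = 40.
Step 2. [-5*(2*(-x)) = 40] -5·(inner) — divide through by -5, so div: 2*(-x) = -8.
Step 3. [2*(-x) = -8] leading coefficient 2: divide by 2. So div: -x = -4.
Step 4. [-x = -4] flip signs both sides. So neg: x = 4.

Answer: x ∈ {4}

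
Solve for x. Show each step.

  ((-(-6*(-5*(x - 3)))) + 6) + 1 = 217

Step 1. [((-(-6*(-5*(x - 3)))) + 6) + 1 = 217] 1 comes off first (subtract 1) ⇒ sub: (-(-6*(-5*(x - 3)))) + 6 = 216.
Step 2. [(-(-6*(-5*(x - 3)))) + 6 = 216] +6 is outermost — subtract 6 both sides ⇒ sub: -(-6*(-5*(x - 3))) = 210.
Step 3. [-(-6*(-5*(x - 3))) = 210] leading − — multiply by −1 ⇒ neg: -6*(-5*(x - 3)) = -210.
Step 4. [-6*(-5*(x - 3)) = -210] -6 out front; divide by -6. So div: -5*(x - 3) = 35.
Step 5. [-5*(x - 3) = 35] -5 out front; divide by -5, so div: x - 3 = -7.
Step 6. [x - 3 = -7] add 3: x sits inside (… - 3) ⇒ sub: x = -4.

Answer: x ∈ {-4}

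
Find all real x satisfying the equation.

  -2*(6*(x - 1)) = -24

Step 1. [-2*(6*(x - 1)) = -24] leading coefficient -2: divide by -2, so div: 6*(x - 1) = 12.
Step 2. [6*(x - 1) = 12] 6·(inner) — divide through by 6 ⇒ div: x - 1 = 2.
Step 3. [x - 1 = 2] peel the -1: add 1 from each side. So sub: x = 3.

Answer: x ∈ {3}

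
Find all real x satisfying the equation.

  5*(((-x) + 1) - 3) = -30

Step 1. [5*(((-x) + 1) - 3) = -30] divide by the outer 5. So div: ((-x) + 1) - 3 = -6.
Step 2. [((-x) + 1) - 3 = -6] -3 is outermost — add 3 both sides, so sub: (-x) + 1 = -3.
Step 3. [(-x) + 1 = -3] 1 comes off first (subtract 1), so sub: -x = -4.
Step 4. [-x = -4] flip signs both sides, so neg: x = 4.

Answer: x ∈ {4}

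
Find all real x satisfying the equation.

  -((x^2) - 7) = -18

Step 1. [-((x^2) - 7) = -18] flip signs both sides, so neg: (x^2) - 7 = 18.
Step 2. [(x^2) - 7 = 18] 7 comes off first (add 7). So sub: x^2 = 25.
Step 3. [x^2 = 25] √ both sides: 25 ≥ 0 gives two branches, so sqrt: x = 5 or -5.

Answer: x ∈ {-5, 5}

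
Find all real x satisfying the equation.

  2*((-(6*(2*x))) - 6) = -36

Step 1. [2*((-(6*(2*x))) - 6) = -36] 2 out front; divide by 2. So div: (-(6*(2*x))) - 6 = -18.
Step 2. [(-(6*(2*x))) - 6 = -18] 6 comes off first (add 6). So sub: -(6*(2*x)) = -12.
Step 3. [-(6*(2*x)) = -12] flip signs both sides, so neg: 6*(2*x) = 12.
Step 4. [6*(2*x) = 12] 6·(inner) — divide through by 6. So div: 2*x = 2.
Step 5. [2*x = 2] 2·(inner) — divide through by 2 ⇒ div: x = 1.

Answer: x ∈ {1}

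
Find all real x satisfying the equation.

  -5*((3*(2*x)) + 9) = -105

Step 1. [-5*((3*(2*x)) + 9) = -105] -5·(inner) — divide through by -5. So div: (3*(2*x)) + 9 = 21.
Step 2. [(3*(2*x)) + 9 = 21] +9 is outermost — subtract 9 both sides ⇒ sub: 3*(2*x) = 12.
Step 3. [3*(2*x) = 12] LHS = 3·(…); ÷3 both sides. So div: 2*x = 4.
Step 4. [2*x = 4] 2·(inner) — divide through by 2 ⇒ div: x = 2.

Answer: x ∈ {2}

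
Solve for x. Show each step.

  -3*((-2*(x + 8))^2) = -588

Step 1. [-3*((-2*(x + 8))^2) = -588] -3·(inner) — divide through by -3. So div: (-2*(x + 8))^2 = 196.
Step 2. [(-2*(x + 8))^2 = 196] √ both sides: 196 ≥ 0 gives two branches ⇒ sqrt: -2*(x + 8) = 14 or -14.
Step 3. [-2*(x + 8) = 14 or -14] divide by the outer -2. So div: x + 8 = -7 or 7.
Step 4. [x + 8 = -7 or 7] 8 comes off first (subtract 8) ⇒ sub: x = -15 or -1.

Answer: x ∈ {-15, -1}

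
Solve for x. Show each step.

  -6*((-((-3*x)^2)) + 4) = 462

Step 1. [-6*((-((-3*x)^2)) + 4) = 462] -6·(inner) — divide through by -6 ⇒ div: (-((-3*x)^2)) + 4 = -77.
Step 2. [(-((-3*x)^2)) + 4 = -77] +4 is outermost — subtract 4 both sides, so sub: -((-3*x)^2) = -81.
Step 3. [-((-3*x)^2) = -81] LHS negated; negate both sides ⇒ neg: (-3*x)^2 = 81.
Step 4. [(-3*x)^2 = 81] 81 ≥ 0, LHS is (·)² — take ±√. So sqrt: -3*x = 9 or -9.
Step 5. [-3*x = 9 or -9] leading coefficient -3: divide by -3 ⇒ div: x = -3 or 3.

Answer: x ∈ {-3, 3}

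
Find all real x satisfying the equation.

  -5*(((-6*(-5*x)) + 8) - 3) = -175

Step 1. [-5*(((-6*(-5*x)) + 8) - 3) = -175] -5 out front; divide by -5, so div: ((-6*(-5*x)) + 8) - 3 = 35.
Step 2. [((-6*(-5*x)) + 8) - 3 = 35] 3 comes off first (add 3). So sub: (-6*(-5*x)) + 8 = 38.
Step 3. [(-6*(-5*x)) + 8 = 38] peel the +8: subtract 8 from each side ⇒ sub: -6*(-5*x) = 30.
Step 4. [-6*(-5*x) = 30] -6 out front; divide by -6 ⇒ div: -5*x = -5.
Step 5. [-5*x = -5] -5·(inner) — divide through by -5, so div: x = 1.

Answer: x ∈ {1}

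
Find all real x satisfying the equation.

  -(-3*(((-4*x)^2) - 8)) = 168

Step 1. [-(-3*(((-4*x)^2) - 8)) = 168] LHS negated; negate both sides, so neg: -3*(((-4*x)^2) - 8) = -168.
Step 2. [-3*(((-4*x)^2) - 8) = -168] -3 out front; divide by -3, so div: ((-4*x)^2) - 8 = 56.
Step 3. [((-4*x)^2) - 8 = 56] the outer -8 inverts by adding 8, so sub: (-4*x)^2 = 64.
Step 4. [(-4*x)^2 = 64] LHS squared, RHS 64 ≥ 0: apply √ (±). So sqrt: -4*x = 8 or -8.
Step 5. [-4*x = 8 or -8] -4·(inner) — divide through by -4 ⇒ div: x = -2 or 2.

Answer: x ∈ {-2, 2}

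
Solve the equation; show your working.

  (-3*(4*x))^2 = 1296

Step 1. [(-3*(4*x))^2 = 1296] 1296 ≥ 0, LHS is (·)² — take ±√. So sqrt: -3*(4*x) = 36 or -36.
Step 2. [-3*(4*x) = 36 or -36] -3 out front; divide by -3, so div: 4*x = -12 or 12.
Step 3. [4*x = -12 or 12] LHS = 4·(…); ÷4 both sides ⇒ div: x = -3 or 3.

Answer: x ∈ {-3, 3}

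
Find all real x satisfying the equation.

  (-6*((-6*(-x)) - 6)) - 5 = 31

Step 1. [(-6*((-6*(-x)) - 6)) - 5 = 31] 5 comes off first (add 5), so sub: -6*((-6*(-x)) - 6) = 36.
Step 2. [-6*((-6*(-x)) - 6) = 36] -6·(inner) — divide through by -6 ⇒ div: (-6*(-x)) - 6 = -6.
Step 3. [(-6*(-x)) - 6 = -6] -6 | LHS and -6 | -6: pull -6 out. So factor: (-x) + 1 = 1.
Step 4. [(-x) + 1 = 1] peel the +1: subtract 1 from each side. So sub: -x = 0.
Step 5. [-x = 0] leading − — multiply by −1. So neg: x = 0.

Answer: x ∈ {0}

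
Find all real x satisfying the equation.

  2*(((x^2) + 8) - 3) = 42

Step 1. [2*(((x^2) + 8) - 3) = 42] 2 out front; divide by 2. So div: ((x^2) + 8) - 3 = 21.
Step 2. [((x^2) + 8) - 3 = 21] peel the -3: add 3 from each side ⇒ sub: (x^2) + 8 = 24.
Step 3. [(x^2) + 8 = 24] +8 is outermost — subtract 8 both sides. So sub: x^2 = 16.
Step 4. [x^2 = 16] √ both sides: 16 ≥ 0 gives two branches, so sqrt: x = 4 or -4.

Answer: x ∈ {-4, 4}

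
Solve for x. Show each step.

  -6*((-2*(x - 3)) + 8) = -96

Step 1. [-6*((-2*(x - 3)) + 8) = -96] -6·(inner) — divide through by -6 ⇒ div: (-2*(x - 3)) + 8 = 16.
Step 2. [(-2*(x - 3)) + 8 = 16] -2 divides every term; factor it out ⇒ factor: (x - 3) - 4 = -8.
Step 3. [(x - 3) - 4 = -8] the outer -4 inverts by adding 4 ⇒ sub: x - 3 = -4.
Step 4. [x - 3 = -4] peel the -3: add 3 from each side ⇒ sub: x = -1.

Answer: x ∈ {-1}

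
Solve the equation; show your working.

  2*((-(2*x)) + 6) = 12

Step 1. [2*((-(2*x)) + 6) = 12] 2 out front; divide by 2, so div: (-(2*x)) + 6 = 6.
Step 2. [(-(2*x)) + 6 = 6] subtract 6: x sits inside (… + 6). So sub: -(2*x) = 0.
Step 3. [-(2*x) = 0] LHS negated; negate both sides. So neg: 2*x = 0.
Step 4. [2*x = 0] LHS = 2·(…); ÷2 both sides. So div: x = 0.

Answer: x ∈ {0}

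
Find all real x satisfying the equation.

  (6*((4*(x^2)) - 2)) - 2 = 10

Step 1. [(6*((4*(x^2)) - 2)) - 2 = 10] -2 is outermost — add 2 both sides, so sub: 6*((4*(x^2)) - 2) = 12.
Step 2. [6*((4*(x^2)) - 2) = 12] divide by the outer 6 ⇒ div: (4*(x^2)) - 2 = 2.
Step 3. [(4*(x^2)) - 2 = 2] 2 comes off first (add 2) ⇒ sub: 4*(x^2) = 4.
Step 4. [4*(x^2) = 4] 4 out front; divide by 4 ⇒ div: x^2 = 1.
Step 5. [x^2 = 1] √ both sides: 1 ≥ 0 gives two branches ⇒ sqrt: x = 1 or -1.

Answer: x ∈ {-1, 1}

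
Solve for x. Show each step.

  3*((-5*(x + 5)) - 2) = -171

Step 1. [3*((-5*(x + 5)) - 2) = -171] LHS = 3·(…); ÷3 both sides, so div: (-5*(x + 5)) - 2 = -57.
Step 2. [(-5*(x + 5)) - 2 = -57] 2 comes off first (add 2) ⇒ sub: -5*(x + 5) = -55.
Step 3. [-5*(x + 5) = -55] -5·(inner) — divide through by -5 ⇒ div: x + 5 = 11.
Step 4. [x + 5 = 11] subtract 5: x sits inside (… + 5) ⇒ sub: x = 6.

Answer: x ∈ {6}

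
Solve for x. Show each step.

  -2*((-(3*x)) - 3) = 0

Step 1. [-2*((-(3*x)) - 3) = 0] LHS = -2·(…); ÷-2 both sides ⇒ div: (-(3*x)) - 3 = 0.
Step 2. [(-(3*x)) - 3 = 0] the outer -3 inverts by adding 3, so sub: -(3*x) = 3.
Step 3. [-(3*x) = 3] flip signs both sides, so neg: 3*x = -3.
Step 4. [3*x = -3] 3·(inner) — divide through by 3, so div: x = -1.

Answer: x ∈ {-1}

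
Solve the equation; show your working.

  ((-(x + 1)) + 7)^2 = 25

Step 1. [((-(x + 1)) + 7)^2 = 25] LHS squared, RHS 25 ≥ 0: apply √ (±), so sqrt: (-(x + 1)) + 7 = 5 or -5.
Step 2. [(-(x + 1)) + 7 = 5 or -5] the outer +7 inverts by subtracting 7. So sub: -(x + 1) = -2 or -12.
Step 3. [-(x + 1) = -2 or -12] LHS negated; negate both sides. So neg: x + 1 = 2 or 12.
Step 4. [x + 1 = 2 or 12] subtract 1: x sits inside (… + 1). So sub: x = 1 or 11.

Answer: x ∈ {1, 11}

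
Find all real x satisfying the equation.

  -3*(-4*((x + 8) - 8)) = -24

Step 1. [-3*(-4*((x + 8) - 8)) = -24] LHS = -3·(…); ÷-3 both sides, so div: -4*((x + 8) - 8) = 8.
Step 2. [-4*((x + 8) - 8) = 8] -4 out front; divide by -4, so div: (x + 8) - 8 = -2.
Step 3. [(x + 8) - 8 = -2] peel the -8: add 8 from each side ⇒ sub: x + 8 = 6.
Step 4. [x + 8 = 6] peel the +8: subtract 8 from each side ⇒ sub: x = -2.

Answer: x ∈ {-2}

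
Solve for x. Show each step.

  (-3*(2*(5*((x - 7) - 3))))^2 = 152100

Step 1. [(-3*(2*(5*((x - 7) - 3))))^2 = 152100] 152100 ≥ 0, LHS is (·)² — take ±√ ⇒ sqrt: -3*(2*(5*((x - 7) - 3))) = 390 or -390.
Step 2. [-3*(2*(5*((x - 7) - 3))) = 390 or -390] LHS = -3·(…); ÷-3 both sides ⇒ div: 2*(5*((x - 7) - 3)) = -130 or 130.
Step 3. [2*(5*((x - 7) - 3)) = -130 or 130] LHS = 2·(…); ÷2 both sides ⇒ div: 5*((x - 7) - 3) = -65 or 65.
Step 4. [5*((x - 7) - 3) = -65 or 65] leading coefficient 5: divide by 5, so div: (x - 7) - 3 = -13 or 13.
Step 5. [(x - 7) - 3 = -13 or 13] add 3: x sits inside (… - 3) ⇒ sub: x - 7 = -10 or 16.
Step 6. [x - 7 = -10 or 16] peel the -7: add 7 from each side, so sub: x = -3 or 23.

Answer: x ∈ {-3, 23}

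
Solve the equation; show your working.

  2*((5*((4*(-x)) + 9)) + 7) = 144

Step 1. [2*((5*((4*(-x)) + 9)) + 7) = 144] 2·(inner) — divide through by 2, so div: (5*((4*(-x)) + 9)) + 7 = 72.
Step 2. [(5*((4*(-x)) + 9)) + 7 = 72] peel the +7: subtract 7 from each side, so sub: 5*((4*(-x)) + 9) = 65.
Step 3. [5*((4*(-x)) + 9) = 65] LHS = 5·(…); ÷5 both sides. So div: (4*(-x)) + 9 = 13.
Step 4. [(4*(-x)) + 9 = 13] subtract 9: x sits inside (… + 9), so sub: 4*(-x) = 4.
Step 5. [4*(-x) = 4] 4·(inner) — divide through by 4 ⇒ div: -x = 1.
Step 6. [-x = 1] flip signs both sides. So neg: x = -1.

Answer: x ∈ {-1}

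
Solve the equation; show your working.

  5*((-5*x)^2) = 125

Step 1. [5*((-5*x)^2) = 125] leading coefficient 5: divide by 5. So div: (-5*x)^2 = 25.
Step 2. [(-5*x)^2 = 25] √ both sides: 25 ≥ 0 gives two branches ⇒ sqrt: -5*x = 5 or -5.
Step 3. [-5*x = 5 or -5] -5·(inner) — divide through by -5 ⇒ div: x = -1 or 1.

Answer: x ∈ {-1, 1}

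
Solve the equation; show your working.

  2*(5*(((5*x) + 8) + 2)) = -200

Step 1. [2*(5*(((5*x) + 8) + 2)) = -200] divide by the outer 2 ⇒ div: 5*(((5*x) + 8) + 2) = -100.
Step 2. [5*(((5*x) + 8) + 2) = -100] 5 out front; divide by 5. So div: ((5*x) + 8) + 2 = -20.
Step 3. [((5*x) + 8) + 2 = -20] subtract 2: x sits inside (… + 2). So sub: (5*x) + 8 = -22.
Step 4. [(5*x) + 8 = -22] peel the +8: subtract 8 from each side ⇒ sub: 5*x = -30.
Step 5. [5*x = -30] 5 out front; divide by 5 ⇒ div: x = -6.

Answer: x ∈ {-6}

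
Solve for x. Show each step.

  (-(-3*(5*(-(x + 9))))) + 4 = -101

Step 1. [(-(-3*(5*(-(x + 9))))) + 4 = -101] the outer +4 inverts by subtracting 4 ⇒ sub: -(-3*(5*(-(x + 9)))) = -105.
Step 2. [-(-3*(5*(-(x + 9)))) = -105] leading − — multiply by −1. So neg: -3*(5*(-(x + 9))) = 105.
Step 3. [-3*(5*(-(x + 9))) = 105] -3 out front; divide by -3, so div: 5*(-(x + 9)) = -35.
Step 4. [5*(-(x + 9)) = -35] divide by the outer 5. So div: -(x + 9) = -7.
Step 5. [-(x + 9) = -7] leading − — multiply by −1, so neg: x + 9 = 7.
Step 6. [x + 9 = 7] +9 is outermost — subtract 9 both sides. So sub: x = -2.

Answer: x ∈ {-2}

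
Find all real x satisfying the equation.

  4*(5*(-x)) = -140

Step 1. [4*(5*(-x)) = -140] 4·(inner) — divide through by 4. So div: 5*(-x) = -35.
Step 2. [5*(-x) = -35] divide by the outer 5, so div: -x = -7.
Step 3. [-x = -7] flip signs both sides. So neg: x = 7.

Answer: x ∈ {7}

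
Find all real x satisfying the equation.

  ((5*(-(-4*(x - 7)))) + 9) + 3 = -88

Step 1. [((5*(-(-4*(x - 7)))) + 9) + 3 = -88] the outer +3 inverts by subtracting 3, so sub: (5*(-(-4*(x - 7)))) + 9 = -91.
Step 2. [(5*(-(-4*(x - 7)))) + 9 = -91] 9 comes off first (subtract 9). So sub: 5*(-(-4*(x - 7))) = -100.
Step 3. [5*(-(-4*(x - 7))) = -100] leading coefficient 5: divide by 5 ⇒ div: -(-4*(x - 7)) = -20.
Step 4. [-(-4*(x - 7)) = -20] flip signs both sides, so neg: -4*(x - 7) = 20.
Step 5. [-4*(x - 7) = 20] -4 out front; divide by -4. So div: x - 7 = -5.
Step 6. [x - 7 = -5] add 7: x sits inside (… - 7) ⇒ sub: x = 2.

Answer: x ∈ {2}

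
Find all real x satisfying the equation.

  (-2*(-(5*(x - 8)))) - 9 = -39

Step 1. [(-2*(-(5*(x - 8)))) - 9 = -39] add 9: x sits inside (… - 9) ⇒ sub: -2*(-(5*(x - 8))) = -30.
Step 2. [-2*(-(5*(x - 8))) = -30] -2·(inner) — divide through by -2. So div: -(5*(x - 8)) = 15.
Step 3. [-(5*(x - 8)) = 15] LHS negated; negate both sides, so neg: 5*(x - 8) = -15.
Step 4. [5*(x - 8) = -15] 5·(inner) — divide through by 5. So div: x - 8 = -3.
Step 5. [x - 8 = -3] peel the -8: add 8 from each side ⇒ sub: x = 5.

Answer: x ∈ {5}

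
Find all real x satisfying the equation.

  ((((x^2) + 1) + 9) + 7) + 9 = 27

Step 1. [((((x^2) + 1) + 9) + 7) + 9 = 27] the outer +9 inverts by subtracting 9. So sub: (((x^2) + 1) + 9) + 7 = 18.
Step 2. [(((x^2) + 1) + 9) + 7 = 18] peel the +7: subtract 7 from each side ⇒ sub: ((x^2) + 1) + 9 = 11.
Step 3. [((x^2) + 1) + 9 = 11] peel the +9: subtract 9 from each side ⇒ sub: (x^2) + 1 = 2.
Step 4. [(x^2) + 1 = 2] +1 is outermost — subtract 1 both sides ⇒ sub: x^2 = 1.
Step 5. [x^2 = 1] √ both sides: 1 ≥ 0 gives two branches, so sqrt: x = 1 or -1.

Answer: x ∈ {-1, 1}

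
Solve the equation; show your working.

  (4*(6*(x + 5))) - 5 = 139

Step 1. [(4*(6*(x + 5))) - 5 = 139] 5 comes off first (add 5), so sub: 4*(6*(x + 5)) = 144.
Step 2. [4*(6*(x + 5)) = 144] 4·(inner) — divide through by 4. So div: 6*(x + 5) = 36.
Step 3. [6*(x + 5) = 36] 6 out front; divide by 6. So div: x + 5 = 6.
Step 4. [x + 5 = 6] the outer +5 inverts by subtracting 5, so sub: x = 1.

Answer: x ∈ {1}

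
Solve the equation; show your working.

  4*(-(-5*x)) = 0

Step 1. [4*(-(-5*x)) = 0] divide by the outer 4, so div: -(-5*x) = 0.
Step 2. [-(-5*x) = 0] LHS negated; negate both sides, so neg: -5*x = 0.
Step 3. [-5*x = 0] leading coefficient -5: divide by -5 ⇒ div: x = 0.

Answer: x ∈ {0}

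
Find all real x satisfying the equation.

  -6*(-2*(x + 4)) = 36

Step 1. [-6*(-2*(x + 4)) = 36] -6 out front; divide by -6, so div: -2*(x + 4) = -6.
Step 2. [-2*(x + 4) = -6] leading coefficient -2: divide by -2. So div: x + 4 = 3.
Step 3. [x + 4 = 3] 4 comes off first (subtract 4), so sub: x = -1.

Answer: x ∈ {-1}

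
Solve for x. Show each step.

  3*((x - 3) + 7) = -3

Step 1. [3*((x - 3) + 7) = -3] leading coefficient 3: divide by 3 ⇒ div: (x - 3) + 7 = -1.
Step 2. [(x - 3) + 7 = -1] the outer +7 inverts by subtracting 7, so sub: x - 3 = -8.
Step 3. [x - 3 = -8] -3 is outermost — add 3 both sides ⇒ sub: x = -5.

Answer: x ∈ {-5}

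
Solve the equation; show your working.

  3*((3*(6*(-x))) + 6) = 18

Step 1. [3*((3*(6*(-x))) + 6) = 18] 3 out front; divide by 3, so div: (3*(6*(-x))) + 6 = 6.
Step 2. [(3*(6*(-x))) + 6 = 6] the outer +6 inverts by subtracting 6 ⇒ sub: 3*(6*(-x)) = 0.
Step 3. [3*(6*(-x)) = 0] 3·(inner) — divide through by 3 ⇒ div: 6*(-x) = 0.
Step 4. [6*(-x) = 0] 6 out front; divide by 6 ⇒ div: -x = 0.
Step 5. [-x = 0] leading − — multiply by −1, so neg: x = 0.

Answer: x ∈ {0}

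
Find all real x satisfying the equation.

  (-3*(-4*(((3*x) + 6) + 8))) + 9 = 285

Step 1. [(-3*(-4*(((3*x) + 6) + 8))) + 9 = 285] -3 | LHS and -3 | 285: pull -3 out, so factor: (-4*(((3*x) + 6) + 8)) - 3 = -95.
Step 2. [(-4*(((3*x) + 6) + 8)) - 3 = -95] add 3: x sits inside (… - 3), so sub: -4*(((3*x) + 6) + 8) = -92.
Step 3. [-4*(((3*x) + 6) + 8) = -92] divide by the outer -4 ⇒ div: ((3*x) + 6) + 8 = 23.
Step 4. [((3*x) + 6) + 8 = 23] peel the +8: subtract 8 from each side ⇒ sub: (3*x) + 6 = 15.
Step 5. [(3*x) + 6 = 15] 3 | LHS and 3 | 15: pull 3 out ⇒ factor: x + 2 = 5.
Step 6. [x + 2 = 5] the outer +2 inverts by subtracting 2. So sub: x = 3.

Answer: x ∈ {3}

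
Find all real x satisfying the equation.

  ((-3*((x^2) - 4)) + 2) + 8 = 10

Step 1. [((-3*((x^2) - 4)) + 2) + 8 = 10] peel the +8: subtract 8 from each side, so sub: (-3*((x^2) - 4)) + 2 = 2.
Step 2. [(-3*((x^2) - 4)) + 2 = 2] peel the +2: subtract 2 from each side ⇒ sub: -3*((x^2) - 4) = 0.
Step 3. [-3*((x^2) - 4) = 0] divide by the outer -3, so div: (x^2) - 4 = 0.
Step 4. [(x^2) - 4 = 0] 4 comes off first (add 4), so sub: x^2 = 4.
Step 5. [x^2 = 4] √ both sides: 4 ≥ 0 gives two branches. So sqrt: x = 2 or -2.

Answer: x ∈ {-2, 2}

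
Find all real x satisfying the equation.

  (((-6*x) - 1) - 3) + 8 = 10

Step 1. [(((-6*x) - 1) - 3) + 8 = 10] +8 is outermost — subtract 8 both sides. So sub: ((-6*x) - 1) - 3 = 2.
Step 2. [((-6*x) - 1) - 3 = 2] peel the -3: add 3 from each side. So sub: (-6*x) - 1 = 5.
Step 3. [(-6*x) - 1 = 5] add 1: x sits inside (… - 1), so sub: -6*x = 6.
Step 4. [-6*x = 6] leading coefficient -6: divide by -6, so div: x = -1.

Answer: x ∈ {-1}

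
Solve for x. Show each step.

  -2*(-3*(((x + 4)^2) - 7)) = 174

Step 1. [-2*(-3*(((x + 4)^2) - 7)) = 174] -2·(inner) — divide through by -2 ⇒ div: -3*(((x + 4)^2) - 7) = -87.
Step 2. [-3*(((x + 4)^2) - 7) = -87] leading coefficient -3: divide by -3 ⇒ div: ((x + 4)^2) - 7 = 29.
Step 3. [((x + 4)^2) - 7 = 29] peel the -7: add 7 from each side. So sub: (x + 4)^2 = 36.
Step 4. [(x + 4)^2 = 36] LHS squared, RHS 36 ≥ 0: apply √ (±), so sqrt: x + 4 = 6 or -6.
Step 5. [x + 4 = 6 or -6] subtract 4: x sits inside (… + 4) ⇒ sub: x = 2 or -10.

Answer: x ∈ {-10, 2}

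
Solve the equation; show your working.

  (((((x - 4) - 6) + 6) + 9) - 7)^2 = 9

Step 1. [(((((x - 4) - 6) + 6) + 9) - 7)^2 = 9] 9 ≥ 0, LHS is (·)² — take ±√ ⇒ sqrt: ((((x - 4) - 6) + 6) + 9) - 7 = 3 or -3.
Step 2. [((((x - 4) - 6) + 6) + 9) - 7 = 3 or -3] the outer -7 inverts by adding 7, so sub: (((x - 4) - 6) + 6) + 9 = 10 or 4.
Step 3. [(((x - 4) - 6) + 6) + 9 = 10 or 4] +9 is outermost — subtract 9 both sides. So sub: ((x - 4) - 6) + 6 = 1 or -5.
Step 4. [((x - 4) - 6) + 6 = 1 or -5] +6 is outermost — subtract 6 both sides, so sub: (x - 4) - 6 = -5 or -11.
Step 5. [(x - 4) - 6 = -5 or -11] peel the -6: add 6 from each side ⇒ sub: x - 4 = 1 or -5.
Step 6. [x - 4 = 1 or -5] peel the -4: add 4 from each side ⇒ sub: x = 5 or -1.

Answer: x ∈ {-1, 5}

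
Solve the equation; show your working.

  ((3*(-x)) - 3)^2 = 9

Step 1. [((3*(-x)) - 3)^2 = 9] 9 ≥ 0, LHS is (·)² — take ±√. So sqrt: (3*(-x)) - 3 = 3 or -3.
Step 2. [(3*(-x)) - 3 = 3 or -3] 3 divides every term; factor it out, so factor: (-x) - 1 = 1 or -1.
Step 3. [(-x) - 1 = 1 or -1] peel the -1: add 1 from each side, so sub: -x = 2 or 0.
Step 4. [-x = 2 or 0] leading − — multiply by −1. So neg: x = -2 or 0.

Answer: x ∈ {-2, 0}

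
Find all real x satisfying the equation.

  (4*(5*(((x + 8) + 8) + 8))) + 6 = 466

Step 1. [(4*(5*(((x + 8) + 8) + 8))) + 6 = 466] 6 comes off first (subtract 6), so sub: 4*(5*(((x + 8) + 8) + 8)) = 460.
Step 2. [4*(5*(((x + 8) + 8) + 8)) = 460] leading coefficient 4: divide by 4. So div: 5*(((x + 8) + 8) + 8) = 115.
Step 3. [5*(((x + 8) + 8) + 8) = 115] divide by the outer 5 ⇒ div: ((x + 8) + 8) + 8 = 23.
Step 4. [((x + 8) + 8) + 8 = 23] 8 comes off first (subtract 8). So sub: (x + 8) + 8 = 15.
Step 5. [(x + 8) + 8 = 15] +8 is outermost — subtract 8 both sides ⇒ sub: x + 8 = 7.
Step 6. [x + 8 = 7] subtract 8: x sits inside (… + 8), so sub: x = -1.

Answer: x ∈ {-1}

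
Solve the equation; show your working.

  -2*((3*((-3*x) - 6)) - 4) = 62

Step 1. [-2*((3*((-3*x) - 6)) - 4) = 62] LHS = -2·(…); ÷-2 both sides. So div: (3*((-3*x) - 6)) - 4 = -31.
Step 2. [(3*((-3*x) - 6)) - 4 = -31] 4 comes off first (add 4). So sub: 3*((-3*x) - 6) = -27.
Step 3. [3*((-3*x) - 6) = -27] 3·(inner) — divide through by 3, so div: (-3*x) - 6 = -9.
Step 4. [(-3*x) - 6 = -9] common factor -3 (LHS and -9) — divide through, so factor: x + 2 = 3.
Step 5. [x + 2 = 3] the outer +2 inverts by subtracting 2. So sub: x = 1.

Answer: x ∈ {1}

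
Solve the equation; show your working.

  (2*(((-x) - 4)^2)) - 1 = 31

Step 1. [(2*(((-x) - 4)^2)) - 1 = 31] 1 comes off first (add 1) ⇒ sub: 2*(((-x) - 4)^2) = 32.
Step 2. [2*(((-x) - 4)^2) = 32] LHS = 2·(…); ÷2 both sides, so div: ((-x) - 4)^2 = 16.
Step 3. [((-x) - 4)^2 = 16] 16 ≥ 0, LHS is (·)² — take ±√ ⇒ sqrt: (-x) - 4 = 4 or -4.
Step 4. [(-x) - 4 = 4 or -4] the outer -4 inverts by adding 4, so sub: -x = 8 or 0.
Step 5. [-x = 8 or 0] flip signs both sides. So neg: x = -8 or 0.

Answer: x ∈ {-8, 0}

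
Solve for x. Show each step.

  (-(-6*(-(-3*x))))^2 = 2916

Step 1. [(-(-6*(-(-3*x))))^2 = 2916] LHS squared, RHS 2916 ≥ 0: apply √ (±) ⇒ sqrt: -(-6*(-(-3*x))) = 54 or -54.
Step 2. [-(-6*(-(-3*x))) = 54 or -54] leading − — multiply by −1, so neg: -6*(-(-3*x)) = -54 or 54.
Step 3. [-6*(-(-3*x)) = -54 or 54] divide by the outer -6 ⇒ div: -(-3*x) = 9 or -9.
Step 4. [-(-3*x) = 9 or -9] flip signs both sides. So neg: -3*x = -9 or 9.
Step 5. [-3*x = -9 or 9] divide by the outer -3 ⇒ div: x = 3 or -3.

Answer: x ∈ {-3, 3}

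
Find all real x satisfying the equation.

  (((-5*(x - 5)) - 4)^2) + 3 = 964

Step 1. [(((-5*(x - 5)) - 4)^2) + 3 = 964] 3 comes off first (subtract 3) ⇒ sub: ((-5*(x - 5)) - 4)^2 = 961.
Step 2. [((-5*(x - 5)) - 4)^2 = 961] √ both sides: 961 ≥ 0 gives two branches. So sqrt: (-5*(x - 5)) - 4 = 31 or -31.
Step 3. [(-5*(x - 5)) - 4 = 31 or -31] 4 comes off first (add 4) ⇒ sub: -5*(x - 5) = 35 or -27.
Step 4. [-5*(x - 5) = 35 or -27] LHS = -5·(…); ÷-5 both sides. So div: x - 5 = -7 or 27/5.
Step 5. [x - 5 = -7 or 27/5] the outer -5 inverts by adding 5, so sub: x = -2 or 52/5.

Answer: x ∈ {-2, 52/5}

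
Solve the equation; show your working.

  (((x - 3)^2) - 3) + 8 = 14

Step 1. [(((x - 3)^2) - 3) + 8 = 14] peel the +8: subtract 8 from each side, so sub: ((x - 3)^2) - 3 = 6.
Step 2. [((x - 3)^2) - 3 = 6] add 3: x sits inside (… - 3), so sub: (x - 3)^2 = 9.
Step 3. [(x - 3)^2 = 9] √ both sides: 9 ≥ 0 gives two branches, so sqrt: x - 3 = 3 or -3.
Step 4. [x - 3 = 3 or -3] add 3: x sits inside (… - 3), so sub: x = 6 or 0.

Answer: x ∈ {0, 6}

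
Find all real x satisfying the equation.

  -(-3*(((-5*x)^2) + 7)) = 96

Step 1. [-(-3*(((-5*x)^2) + 7)) = 96] leading − — multiply by −1, so neg: -3*(((-5*x)^2) + 7) = -96.
Step 2. [-3*(((-5*x)^2) + 7) = -96] divide by the outer -3. So div: ((-5*x)^2) + 7 = 32.
Step 3. [((-5*x)^2) + 7 = 32] peel the +7: subtract 7 from each side, so sub: (-5*x)^2 = 25.
Step 4. [(-5*x)^2 = 25] √ both sides: 25 ≥ 0 gives two branches ⇒ sqrt: -5*x = 5 or -5.
Step 5. [-5*x = 5 or -5] -5·(inner) — divide through by -5 ⇒ div: x = -1 or 1.

Answer: x ∈ {-1, 1}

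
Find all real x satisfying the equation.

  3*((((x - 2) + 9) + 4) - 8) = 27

Step 1. [3*((((x - 2) + 9) + 4) - 8) = 27] leading coefficient 3: divide by 3 ⇒ div: (((x - 2) + 9) + 4) - 8 = 9.
Step 2. [(((x - 2) + 9) + 4) - 8 = 9] peel the -8: add 8 from each side ⇒ sub: ((x - 2) + 9) + 4 = 17.
Step 3. [((x - 2) + 9) + 4 = 17] subtract 4: x sits inside (… + 4), so sub: (x - 2) + 9 = 13.
Step 4. [(x - 2) + 9 = 13] peel the +9: subtract 9 from each side. So sub: x - 2 = 4.
Step 5. [x - 2 = 4] -2 is outermost — add 2 both sides, so sub: x = 6.

Answer: x ∈ {6}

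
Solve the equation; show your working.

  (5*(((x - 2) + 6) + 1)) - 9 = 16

Step 1. [(5*(((x - 2) + 6) + 1)) - 9 = 16] add 9: x sits inside (… - 9) ⇒ sub: 5*(((x - 2) + 6) + 1) = 25.
Step 2. [5*(((x - 2) + 6) + 1) = 25] leading coefficient 5: divide by 5 ⇒ div: ((x - 2) + 6) + 1 = 5.
Step 3. [((x - 2) + 6) + 1 = 5] +1 is outermost — subtract 1 both sides, so sub: (x - 2) + 6 = 4.
Step 4. [(x - 2) + 6 = 4] subtract 6: x sits inside (… + 6) ⇒ sub: x - 2 = -2.
Step 5. [x - 2 = -2] peel the -2: add 2 from each side, so sub: x = 0.

Answer: x ∈ {0}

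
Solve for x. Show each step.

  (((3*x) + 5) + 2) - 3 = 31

Step 1. [(((3*x) + 5) + 2) - 3 = 31] 3 comes off first (add 3) ⇒ sub: ((3*x) + 5) + 2 = 34.
Step 2. [((3*x) + 5) + 2 = 34] the outer +2 inverts by subtracting 2, so sub: (3*x) + 5 = 32.
Step 3. [(3*x) + 5 = 32] 5 comes off first (subtract 5), so sub: 3*x = 27.
Step 4. [3*x = 27] 3 out front; divide by 3, so div: x = 9.

Answer: x ∈ {9}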